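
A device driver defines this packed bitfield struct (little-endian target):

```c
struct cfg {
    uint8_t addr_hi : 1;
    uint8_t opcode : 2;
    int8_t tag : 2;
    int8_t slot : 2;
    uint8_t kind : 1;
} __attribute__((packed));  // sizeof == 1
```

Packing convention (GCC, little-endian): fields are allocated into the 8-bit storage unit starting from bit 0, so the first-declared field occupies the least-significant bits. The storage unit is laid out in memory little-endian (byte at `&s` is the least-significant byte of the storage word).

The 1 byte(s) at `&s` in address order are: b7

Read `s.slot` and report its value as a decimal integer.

1

[0]=0xb7 (little-endian) → word 0xb7
addr_hi [0+:1] = (word>>0) & 0x1 = 1
opcode [1+:2] = (word>>1) & 0x3 = 3
tag [3+:2] = (word>>3) & 0x3 = 2
slot [5+:2] = (word>>5) & 0x3 = 1  ←
kind [7+:1] = (word>>7) & 0x1 = 1
slot signed 2b, MSB=0: value = 1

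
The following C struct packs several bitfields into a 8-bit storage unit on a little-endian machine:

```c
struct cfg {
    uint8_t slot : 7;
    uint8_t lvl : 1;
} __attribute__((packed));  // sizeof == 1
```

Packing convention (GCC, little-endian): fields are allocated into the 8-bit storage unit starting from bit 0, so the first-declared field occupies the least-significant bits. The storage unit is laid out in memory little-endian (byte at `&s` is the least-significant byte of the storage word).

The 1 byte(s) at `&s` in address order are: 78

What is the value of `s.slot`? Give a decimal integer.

120

[0]=0x78 (little-endian) → word 0x78
slot [0+:7] = (word>>0) & 0x7f = 120  ←
lvl [7+:1] = (word>>7) & 0x1 = 0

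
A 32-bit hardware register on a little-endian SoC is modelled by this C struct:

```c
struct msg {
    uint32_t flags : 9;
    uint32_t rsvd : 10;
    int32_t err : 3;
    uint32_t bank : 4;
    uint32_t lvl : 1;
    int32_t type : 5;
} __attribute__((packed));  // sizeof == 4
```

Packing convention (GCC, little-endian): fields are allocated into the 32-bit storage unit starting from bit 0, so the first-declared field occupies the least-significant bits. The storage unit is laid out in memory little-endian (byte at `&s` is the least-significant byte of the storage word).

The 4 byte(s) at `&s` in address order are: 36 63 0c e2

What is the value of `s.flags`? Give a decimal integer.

[0]=0x36 [1]=0x63 [2]=0x0c [3]=0xe2 (little-endian) → word 0xe20c6336
flags:9 @ bit 0 → (0xe20c6336>>0)&0x1ff = 0x136  ←
rsvd:10 @ bit 9 → (0xe20c6336>>9)&0x3ff = 0x231
err:3 @ bit 19 → (0xe20c6336>>19)&0x7 = 0x1
bank:4 @ bit 22 → (0xe20c6336>>22)&0xf = 0x8
lvl:1 @ bit 26 → (0xe20c6336>>26)&0x1 = 0x0
type:5 @ bit 27 → (0xe20c6336>>27)&0x1f = 0x1c

310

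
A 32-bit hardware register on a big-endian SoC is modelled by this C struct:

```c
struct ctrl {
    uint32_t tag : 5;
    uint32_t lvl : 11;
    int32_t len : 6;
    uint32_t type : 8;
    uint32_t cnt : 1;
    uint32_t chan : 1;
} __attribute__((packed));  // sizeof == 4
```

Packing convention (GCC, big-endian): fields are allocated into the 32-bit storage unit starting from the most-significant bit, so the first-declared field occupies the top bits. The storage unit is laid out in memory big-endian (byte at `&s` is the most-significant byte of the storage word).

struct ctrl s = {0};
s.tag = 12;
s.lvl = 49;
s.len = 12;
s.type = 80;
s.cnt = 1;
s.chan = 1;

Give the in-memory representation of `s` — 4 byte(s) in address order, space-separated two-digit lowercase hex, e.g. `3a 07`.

[27+:5] tag=12 & 0x1f = 0xc; word=0x60000000
[16+:11] lvl=49 & 0x7ff = 0x31; word=0x60310000
[10+:6] len=12 & 0x3f = 0xc; word=0x60313000
[2+:8] type=80 & 0xff = 0x50; word=0x60313140
[1+:1] cnt=1 & 0x1 = 0x1; word=0x60313142
[0+:1] chan=1 & 0x1 = 0x1; word=0x60313143
word = 0x60313143 → big-endian bytes:
  [0]=0x60  [1]=0x31  [2]=0x31  [3]=0x43

60 31 31 43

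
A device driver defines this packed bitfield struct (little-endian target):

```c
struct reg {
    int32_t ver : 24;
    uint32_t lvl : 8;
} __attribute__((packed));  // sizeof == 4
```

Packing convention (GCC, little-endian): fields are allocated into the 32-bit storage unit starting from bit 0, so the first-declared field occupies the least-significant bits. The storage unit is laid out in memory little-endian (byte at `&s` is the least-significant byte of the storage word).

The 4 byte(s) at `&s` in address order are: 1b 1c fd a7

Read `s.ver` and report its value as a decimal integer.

-189413

[0]=0x1b [1]=0x1c [2]=0xfd [3]=0xa7 (little-endian) → word 0xa7fd1c1b
ver [0+:24] = (word>>0) & 0xffffff = 16587803  ←
lvl [24+:8] = (word>>24) & 0xff = 167
ver signed 24b, MSB=1: 16587803 - 16777216 = -189413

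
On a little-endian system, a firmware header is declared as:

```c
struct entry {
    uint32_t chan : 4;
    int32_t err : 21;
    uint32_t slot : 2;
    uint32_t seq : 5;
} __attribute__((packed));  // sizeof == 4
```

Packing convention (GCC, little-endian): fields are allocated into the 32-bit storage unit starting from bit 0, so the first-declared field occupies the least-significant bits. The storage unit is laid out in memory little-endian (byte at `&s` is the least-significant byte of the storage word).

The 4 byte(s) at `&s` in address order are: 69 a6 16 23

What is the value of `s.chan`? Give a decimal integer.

[0]=0x69 [1]=0xa6 [2]=0x16 [3]=0x23 (little-endian) → word 0x2316a669
chan [0+:4] = (word>>0) & 0xf = 9  ←
err [4+:21] = (word>>4) & 0x1fffff = 1141350
slot [25+:2] = (word>>25) & 0x3 = 1
seq [27+:5] = (word>>27) & 0x1f = 4

9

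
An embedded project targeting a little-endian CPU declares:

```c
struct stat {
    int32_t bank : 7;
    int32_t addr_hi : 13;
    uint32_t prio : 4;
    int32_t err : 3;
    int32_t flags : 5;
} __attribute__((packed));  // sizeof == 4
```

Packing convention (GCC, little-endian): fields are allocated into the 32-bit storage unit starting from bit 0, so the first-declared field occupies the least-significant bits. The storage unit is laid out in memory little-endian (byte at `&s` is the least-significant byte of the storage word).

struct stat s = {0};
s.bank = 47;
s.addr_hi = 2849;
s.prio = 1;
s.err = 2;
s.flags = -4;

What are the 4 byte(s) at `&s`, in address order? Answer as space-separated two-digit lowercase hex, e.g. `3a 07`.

af 90 15 e2

bank:7 = 47 → 0x2f << 0 → word 0x0000002f
addr_hi:13 = 2849 → 0xb21 << 7 → word 0x000590af
prio:4 = 1 → 0x1 << 20 → word 0x001590af
err:3 = 2 → 0x2 << 24 → word 0x021590af
flags:5 = -4 → 0x1c << 27 → word 0xe21590af
word = 0xe21590af → little-endian bytes:
  [0]=0xaf  [1]=0x90  [2]=0x15  [3]=0xe2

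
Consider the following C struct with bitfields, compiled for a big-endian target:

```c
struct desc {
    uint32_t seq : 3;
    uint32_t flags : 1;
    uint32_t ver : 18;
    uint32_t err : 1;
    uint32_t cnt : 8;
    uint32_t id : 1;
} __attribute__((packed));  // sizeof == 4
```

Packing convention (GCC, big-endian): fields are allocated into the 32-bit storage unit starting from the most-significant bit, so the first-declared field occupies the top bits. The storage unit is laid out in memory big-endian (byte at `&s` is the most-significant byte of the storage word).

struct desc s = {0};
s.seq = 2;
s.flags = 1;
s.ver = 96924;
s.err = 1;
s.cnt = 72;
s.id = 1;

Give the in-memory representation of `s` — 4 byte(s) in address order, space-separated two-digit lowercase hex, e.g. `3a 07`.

seq (3b) val=2 bits=0x2 at bit 29: 0x40000000
flags (1b) val=1 bits=0x1 at bit 28: 0x50000000
ver (18b) val=96924 bits=0x17a9c at bit 10: 0x55ea7000
err (1b) val=1 bits=0x1 at bit 9: 0x55ea7200
cnt (8b) val=72 bits=0x48 at bit 1: 0x55ea7290
id (1b) val=1 bits=0x1 at bit 0: 0x55ea7291
word = 0x55ea7291 → big-endian bytes:
  [0]=0x55  [1]=0xea  [2]=0x72  [3]=0x91

55 ea 72 91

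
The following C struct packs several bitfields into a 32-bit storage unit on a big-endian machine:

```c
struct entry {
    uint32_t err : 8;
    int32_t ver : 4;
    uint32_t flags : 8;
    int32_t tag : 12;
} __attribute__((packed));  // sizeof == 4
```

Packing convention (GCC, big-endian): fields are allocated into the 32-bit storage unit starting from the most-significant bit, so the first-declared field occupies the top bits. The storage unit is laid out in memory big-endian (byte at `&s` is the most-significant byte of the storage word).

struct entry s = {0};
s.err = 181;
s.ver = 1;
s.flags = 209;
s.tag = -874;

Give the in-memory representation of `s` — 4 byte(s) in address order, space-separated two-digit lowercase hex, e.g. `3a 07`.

err (8b) val=181 bits=0xb5 at bit 24: 0xb5000000
ver (4b) val=1 bits=0x1 at bit 20: 0xb5100000
flags (8b) val=209 bits=0xd1 at bit 12: 0xb51d1000
tag (12b) val=-874 bits=0xc96 at bit 0: 0xb51d1c96
word = 0xb51d1c96 → big-endian bytes:
  [0]=0xb5  [1]=0x1d  [2]=0x1c  [3]=0x96

b5 1d 1c 96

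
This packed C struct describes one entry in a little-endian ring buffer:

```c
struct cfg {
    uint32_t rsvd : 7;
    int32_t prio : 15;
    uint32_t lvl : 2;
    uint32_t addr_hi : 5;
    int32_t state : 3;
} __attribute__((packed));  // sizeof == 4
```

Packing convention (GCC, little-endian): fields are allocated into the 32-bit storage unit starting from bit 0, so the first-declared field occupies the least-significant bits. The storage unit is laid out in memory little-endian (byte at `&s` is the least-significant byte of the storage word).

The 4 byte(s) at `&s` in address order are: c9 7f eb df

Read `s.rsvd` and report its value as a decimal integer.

[0]=0xc9 [1]=0x7f [2]=0xeb [3]=0xdf (little-endian) → word 0xdfeb7fc9
rsvd [0+:7] = (word>>0) & 0x7f = 73  ←
prio [7+:15] = (word>>7) & 0x7fff = 22271
lvl [22+:2] = (word>>22) & 0x3 = 3
addr_hi [24+:5] = (word>>24) & 0x1f = 31
state [29+:3] = (word>>29) & 0x7 = 6

73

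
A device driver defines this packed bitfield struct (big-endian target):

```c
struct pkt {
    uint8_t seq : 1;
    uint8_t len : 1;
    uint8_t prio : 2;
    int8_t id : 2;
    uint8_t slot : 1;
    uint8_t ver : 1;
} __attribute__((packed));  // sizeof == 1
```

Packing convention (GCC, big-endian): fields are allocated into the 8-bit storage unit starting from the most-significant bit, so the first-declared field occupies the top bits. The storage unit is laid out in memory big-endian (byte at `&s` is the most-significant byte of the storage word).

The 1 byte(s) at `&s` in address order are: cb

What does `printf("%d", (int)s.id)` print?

[0]=0xcb (big-endian) → word 0xcb
seq:1 @ bit 7 → (0xcb>>7)&0x1 = 0x1
len:1 @ bit 6 → (0xcb>>6)&0x1 = 0x1
prio:2 @ bit 4 → (0xcb>>4)&0x3 = 0x0
id:2 @ bit 2 → (0xcb>>2)&0x3 = 0x2  ←
slot:1 @ bit 1 → (0xcb>>1)&0x1 = 0x1
ver:1 @ bit 0 → (0xcb>>0)&0x1 = 0x1
id signed 2b, MSB=1: 2 - 4 = -2

-2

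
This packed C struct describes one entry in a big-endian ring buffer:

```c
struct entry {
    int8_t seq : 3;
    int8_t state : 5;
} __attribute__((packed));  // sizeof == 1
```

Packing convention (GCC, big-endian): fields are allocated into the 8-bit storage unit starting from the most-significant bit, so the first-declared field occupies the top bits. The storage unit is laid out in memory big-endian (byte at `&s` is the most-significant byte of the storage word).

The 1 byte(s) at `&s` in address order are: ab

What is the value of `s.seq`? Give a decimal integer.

-3

[0]=0xab (big-endian) → word 0xab
seq:3 @ bit 5 → (0xab>>5)&0x7 = 0x5  ←
state:5 @ bit 0 → (0xab>>0)&0x1f = 0xb
seq signed 3b, MSB=1: 5 - 8 = -3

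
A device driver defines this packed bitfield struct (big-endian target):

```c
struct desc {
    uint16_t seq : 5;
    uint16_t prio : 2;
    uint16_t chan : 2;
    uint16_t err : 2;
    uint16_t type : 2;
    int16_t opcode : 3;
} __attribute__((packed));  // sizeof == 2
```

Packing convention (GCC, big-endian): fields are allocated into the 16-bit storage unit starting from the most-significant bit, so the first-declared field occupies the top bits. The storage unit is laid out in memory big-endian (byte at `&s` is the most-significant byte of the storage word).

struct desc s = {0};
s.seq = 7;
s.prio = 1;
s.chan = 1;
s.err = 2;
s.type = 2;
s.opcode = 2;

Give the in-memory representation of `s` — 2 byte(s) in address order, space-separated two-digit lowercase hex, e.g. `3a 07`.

seq:5 = 7 → 0x7 << 11 → word 0x3800
prio:2 = 1 → 0x1 << 9 → word 0x3a00
chan:2 = 1 → 0x1 << 7 → word 0x3a80
err:2 = 2 → 0x2 << 5 → word 0x3ac0
type:2 = 2 → 0x2 << 3 → word 0x3ad0
opcode:3 = 2 → 0x2 << 0 → word 0x3ad2
word = 0x3ad2 → big-endian bytes:
  [0]=0x3a  [1]=0xd2

3a d2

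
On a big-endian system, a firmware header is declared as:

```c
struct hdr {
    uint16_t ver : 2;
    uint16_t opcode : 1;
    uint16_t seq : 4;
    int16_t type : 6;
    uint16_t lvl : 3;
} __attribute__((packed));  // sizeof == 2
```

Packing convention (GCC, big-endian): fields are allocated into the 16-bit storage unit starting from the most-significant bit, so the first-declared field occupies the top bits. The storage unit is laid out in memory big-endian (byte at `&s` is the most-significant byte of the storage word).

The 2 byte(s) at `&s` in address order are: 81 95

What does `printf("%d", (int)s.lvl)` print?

5

[0]=0x81 [1]=0x95 (big-endian) → word 0x8195
ver [14+:2] = (word>>14) & 0x3 = 2
opcode [13+:1] = (word>>13) & 0x1 = 0
seq [9+:4] = (word>>9) & 0xf = 0
type [3+:6] = (word>>3) & 0x3f = 50
lvl [0+:3] = (word>>0) & 0x7 = 5  ←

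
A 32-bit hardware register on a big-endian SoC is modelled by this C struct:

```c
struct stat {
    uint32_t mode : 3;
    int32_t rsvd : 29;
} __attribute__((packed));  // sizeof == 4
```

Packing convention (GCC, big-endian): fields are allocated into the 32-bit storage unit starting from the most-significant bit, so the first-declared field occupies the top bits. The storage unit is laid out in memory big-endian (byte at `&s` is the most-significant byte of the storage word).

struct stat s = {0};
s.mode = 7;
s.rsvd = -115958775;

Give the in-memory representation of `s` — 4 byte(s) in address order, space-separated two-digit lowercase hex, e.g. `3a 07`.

f9 16 9c 09

mode (3b) val=7 bits=0x7 at bit 29: 0xe0000000
rsvd (29b) val=-115958775 bits=0x19169c09 at bit 0: 0xf9169c09
word = 0xf9169c09 → big-endian bytes:
  [0]=0xf9  [1]=0x16  [2]=0x9c  [3]=0x09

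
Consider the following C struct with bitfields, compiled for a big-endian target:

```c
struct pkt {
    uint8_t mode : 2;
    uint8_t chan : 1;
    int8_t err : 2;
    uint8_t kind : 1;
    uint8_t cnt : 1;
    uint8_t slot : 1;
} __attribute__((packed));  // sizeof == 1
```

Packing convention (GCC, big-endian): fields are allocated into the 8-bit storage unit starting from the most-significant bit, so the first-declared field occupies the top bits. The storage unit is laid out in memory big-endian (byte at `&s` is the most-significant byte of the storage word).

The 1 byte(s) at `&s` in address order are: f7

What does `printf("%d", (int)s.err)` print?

-2

[0]=0xf7 (big-endian) → word 0xf7
mode:2 @ bit 6 → (0xf7>>6)&0x3 = 0x3
chan:1 @ bit 5 → (0xf7>>5)&0x1 = 0x1
err:2 @ bit 3 → (0xf7>>3)&0x3 = 0x2  ←
kind:1 @ bit 2 → (0xf7>>2)&0x1 = 0x1
cnt:1 @ bit 1 → (0xf7>>1)&0x1 = 0x1
slot:1 @ bit 0 → (0xf7>>0)&0x1 = 0x1
err signed 2b, MSB=1: 2 - 4 = -2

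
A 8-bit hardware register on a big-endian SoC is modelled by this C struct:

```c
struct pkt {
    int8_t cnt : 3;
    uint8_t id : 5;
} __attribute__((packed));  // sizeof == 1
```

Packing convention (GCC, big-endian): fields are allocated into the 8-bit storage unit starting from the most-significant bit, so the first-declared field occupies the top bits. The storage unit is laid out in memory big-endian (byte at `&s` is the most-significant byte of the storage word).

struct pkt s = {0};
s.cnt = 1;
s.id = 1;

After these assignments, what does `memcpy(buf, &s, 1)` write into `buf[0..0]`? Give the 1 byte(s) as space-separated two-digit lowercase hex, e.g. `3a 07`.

21

cnt (3b) val=1 bits=0x1 at bit 5: 0x20
id (5b) val=1 bits=0x1 at bit 0: 0x21
word = 0x21 → big-endian bytes:
  [0]=0x21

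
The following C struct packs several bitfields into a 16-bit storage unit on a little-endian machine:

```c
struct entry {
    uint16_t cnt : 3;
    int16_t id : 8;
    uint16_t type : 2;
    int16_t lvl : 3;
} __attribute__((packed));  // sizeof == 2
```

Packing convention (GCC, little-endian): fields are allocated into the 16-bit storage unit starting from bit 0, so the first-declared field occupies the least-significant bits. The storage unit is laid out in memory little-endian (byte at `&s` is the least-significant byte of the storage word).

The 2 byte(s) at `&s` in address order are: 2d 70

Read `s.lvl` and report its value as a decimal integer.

[0]=0x2d [1]=0x70 (little-endian) → word 0x702d
cnt [0+:3] = (word>>0) & 0x7 = 5
id [3+:8] = (word>>3) & 0xff = 5
type [11+:2] = (word>>11) & 0x3 = 2
lvl [13+:3] = (word>>13) & 0x7 = 3  ←
lvl signed 3b, MSB=0: value = 3

3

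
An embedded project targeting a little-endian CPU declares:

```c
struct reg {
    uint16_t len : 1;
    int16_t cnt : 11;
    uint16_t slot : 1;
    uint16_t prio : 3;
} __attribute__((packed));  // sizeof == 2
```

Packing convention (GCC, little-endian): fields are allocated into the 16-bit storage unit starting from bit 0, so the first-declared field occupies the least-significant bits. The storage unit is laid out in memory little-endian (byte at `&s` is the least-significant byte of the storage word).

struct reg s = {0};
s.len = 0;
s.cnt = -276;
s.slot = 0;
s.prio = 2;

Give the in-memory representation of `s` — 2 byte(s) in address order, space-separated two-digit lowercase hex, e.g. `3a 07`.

[0+:1] len=0 & 0x1 = 0x0; word=0x0000
[1+:11] cnt=-276 & 0x7ff = 0x6ec; word=0x0dd8
[12+:1] slot=0 & 0x1 = 0x0; word=0x0dd8
[13+:3] prio=2 & 0x7 = 0x2; word=0x4dd8
word = 0x4dd8 → little-endian bytes:
  [0]=0xd8  [1]=0x4d

d8 4d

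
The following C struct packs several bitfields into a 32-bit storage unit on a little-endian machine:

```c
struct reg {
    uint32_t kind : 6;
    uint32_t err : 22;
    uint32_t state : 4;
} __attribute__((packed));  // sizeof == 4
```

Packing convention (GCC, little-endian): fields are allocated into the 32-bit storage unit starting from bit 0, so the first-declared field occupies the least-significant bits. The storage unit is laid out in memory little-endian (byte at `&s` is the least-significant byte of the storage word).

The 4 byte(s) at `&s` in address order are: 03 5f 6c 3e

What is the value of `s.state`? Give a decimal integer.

[0]=0x03 [1]=0x5f [2]=0x6c [3]=0x3e (little-endian) → word 0x3e6c5f03
kind [0+:6] = (word>>0) & 0x3f = 3
err [6+:22] = (word>>6) & 0x3fffff = 3780988
state [28+:4] = (word>>28) & 0xf = 3  ←

3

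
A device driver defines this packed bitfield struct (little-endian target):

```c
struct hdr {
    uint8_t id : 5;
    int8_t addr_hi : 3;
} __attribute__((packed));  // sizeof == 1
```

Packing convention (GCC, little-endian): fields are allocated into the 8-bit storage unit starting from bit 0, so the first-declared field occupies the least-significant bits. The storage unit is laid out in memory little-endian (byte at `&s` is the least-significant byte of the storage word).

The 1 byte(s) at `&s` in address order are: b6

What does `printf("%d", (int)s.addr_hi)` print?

-3

[0]=0xb6 (little-endian) → word 0xb6
id [0+:5] = (word>>0) & 0x1f = 22
addr_hi [5+:3] = (word>>5) & 0x7 = 5  ←
addr_hi signed 3b, MSB=1: 5 - 8 = -3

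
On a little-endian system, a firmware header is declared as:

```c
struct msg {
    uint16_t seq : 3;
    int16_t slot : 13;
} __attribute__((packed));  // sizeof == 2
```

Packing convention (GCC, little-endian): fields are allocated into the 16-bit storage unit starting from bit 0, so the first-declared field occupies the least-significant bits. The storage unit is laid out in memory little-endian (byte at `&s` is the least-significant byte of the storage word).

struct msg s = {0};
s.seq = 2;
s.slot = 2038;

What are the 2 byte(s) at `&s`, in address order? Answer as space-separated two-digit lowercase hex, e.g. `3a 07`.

seq:3 = 2 → 0x2 << 0 → word 0x0002
slot:13 = 2038 → 0x7f6 << 3 → word 0x3fb2
word = 0x3fb2 → little-endian bytes:
  [0]=0xb2  [1]=0x3f

b2 3f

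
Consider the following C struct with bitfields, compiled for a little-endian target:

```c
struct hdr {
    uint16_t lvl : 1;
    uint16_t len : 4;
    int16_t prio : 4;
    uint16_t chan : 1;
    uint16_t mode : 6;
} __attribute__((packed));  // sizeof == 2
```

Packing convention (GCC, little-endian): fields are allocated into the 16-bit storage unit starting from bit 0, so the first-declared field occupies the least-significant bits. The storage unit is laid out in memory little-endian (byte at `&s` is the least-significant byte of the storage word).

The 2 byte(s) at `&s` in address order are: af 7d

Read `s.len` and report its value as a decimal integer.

7

[0]=0xaf [1]=0x7d (little-endian) → word 0x7daf
lvl:1 @ bit 0 → (0x7daf>>0)&0x1 = 0x1
len:4 @ bit 1 → (0x7daf>>1)&0xf = 0x7  ←
prio:4 @ bit 5 → (0x7daf>>5)&0xf = 0xd
chan:1 @ bit 9 → (0x7daf>>9)&0x1 = 0x0
mode:6 @ bit 10 → (0x7daf>>10)&0x3f = 0x1f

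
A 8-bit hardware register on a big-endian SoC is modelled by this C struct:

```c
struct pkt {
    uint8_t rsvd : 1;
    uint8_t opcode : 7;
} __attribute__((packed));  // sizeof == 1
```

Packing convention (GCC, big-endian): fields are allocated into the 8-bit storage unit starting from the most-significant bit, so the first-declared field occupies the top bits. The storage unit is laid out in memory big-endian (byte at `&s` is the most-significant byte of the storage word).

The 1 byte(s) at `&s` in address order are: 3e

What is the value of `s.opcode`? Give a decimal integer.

[0]=0x3e (big-endian) → word 0x3e
rsvd [7+:1] = (word>>7) & 0x1 = 0
opcode [0+:7] = (word>>0) & 0x7f = 62  ←

62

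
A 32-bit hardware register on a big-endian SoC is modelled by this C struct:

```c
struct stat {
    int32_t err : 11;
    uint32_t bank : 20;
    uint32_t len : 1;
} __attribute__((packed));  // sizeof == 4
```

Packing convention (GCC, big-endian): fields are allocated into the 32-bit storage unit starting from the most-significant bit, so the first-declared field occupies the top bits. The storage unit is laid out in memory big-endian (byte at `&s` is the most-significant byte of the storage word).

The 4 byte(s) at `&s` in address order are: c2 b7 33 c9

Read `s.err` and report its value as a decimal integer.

-491

[0]=0xc2 [1]=0xb7 [2]=0x33 [3]=0xc9 (big-endian) → word 0xc2b733c9
err [21+:11] = (word>>21) & 0x7ff = 1557  ←
bank [1+:20] = (word>>1) & 0xfffff = 760292
len [0+:1] = (word>>0) & 0x1 = 1
err signed 11b, MSB=1: 1557 - 2048 = -491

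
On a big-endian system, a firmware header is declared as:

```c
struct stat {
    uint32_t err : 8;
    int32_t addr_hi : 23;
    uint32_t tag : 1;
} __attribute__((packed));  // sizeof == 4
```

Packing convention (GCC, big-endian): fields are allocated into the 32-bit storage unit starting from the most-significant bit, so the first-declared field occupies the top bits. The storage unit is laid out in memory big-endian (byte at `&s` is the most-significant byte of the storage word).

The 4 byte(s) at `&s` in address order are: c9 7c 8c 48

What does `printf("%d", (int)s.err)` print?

201

[0]=0xc9 [1]=0x7c [2]=0x8c [3]=0x48 (big-endian) → word 0xc97c8c48
err:8 @ bit 24 → (0xc97c8c48>>24)&0xff = 0xc9  ←
addr_hi:23 @ bit 1 → (0xc97c8c48>>1)&0x7fffff = 0x3e4624
tag:1 @ bit 0 → (0xc97c8c48>>0)&0x1 = 0x0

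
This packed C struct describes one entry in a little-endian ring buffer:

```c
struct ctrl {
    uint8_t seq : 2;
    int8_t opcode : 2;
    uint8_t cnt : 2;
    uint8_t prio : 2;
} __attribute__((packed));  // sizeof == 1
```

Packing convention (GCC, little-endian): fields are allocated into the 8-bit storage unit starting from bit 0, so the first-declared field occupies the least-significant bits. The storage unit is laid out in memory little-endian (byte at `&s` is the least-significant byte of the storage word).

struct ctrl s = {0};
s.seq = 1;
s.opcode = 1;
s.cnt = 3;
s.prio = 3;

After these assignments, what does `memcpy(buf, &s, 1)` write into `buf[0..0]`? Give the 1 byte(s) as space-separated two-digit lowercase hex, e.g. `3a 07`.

f5

seq (2b) val=1 bits=0x1 at bit 0: 0x01
opcode (2b) val=1 bits=0x1 at bit 2: 0x05
cnt (2b) val=3 bits=0x3 at bit 4: 0x35
prio (2b) val=3 bits=0x3 at bit 6: 0xf5
word = 0xf5 → little-endian bytes:
  [0]=0xf5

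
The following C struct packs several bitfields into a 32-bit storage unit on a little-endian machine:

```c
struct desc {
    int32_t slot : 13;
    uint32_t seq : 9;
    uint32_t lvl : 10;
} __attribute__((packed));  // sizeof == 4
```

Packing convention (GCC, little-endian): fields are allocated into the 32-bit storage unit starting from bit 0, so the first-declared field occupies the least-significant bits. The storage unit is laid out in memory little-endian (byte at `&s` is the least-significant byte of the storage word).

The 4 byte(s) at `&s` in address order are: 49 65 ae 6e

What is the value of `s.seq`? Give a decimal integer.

[0]=0x49 [1]=0x65 [2]=0xae [3]=0x6e (little-endian) → word 0x6eae6549
slot:13 @ bit 0 → (0x6eae6549>>0)&0x1fff = 0x549
seq:9 @ bit 13 → (0x6eae6549>>13)&0x1ff = 0x173  ←
lvl:10 @ bit 22 → (0x6eae6549>>22)&0x3ff = 0x1ba

371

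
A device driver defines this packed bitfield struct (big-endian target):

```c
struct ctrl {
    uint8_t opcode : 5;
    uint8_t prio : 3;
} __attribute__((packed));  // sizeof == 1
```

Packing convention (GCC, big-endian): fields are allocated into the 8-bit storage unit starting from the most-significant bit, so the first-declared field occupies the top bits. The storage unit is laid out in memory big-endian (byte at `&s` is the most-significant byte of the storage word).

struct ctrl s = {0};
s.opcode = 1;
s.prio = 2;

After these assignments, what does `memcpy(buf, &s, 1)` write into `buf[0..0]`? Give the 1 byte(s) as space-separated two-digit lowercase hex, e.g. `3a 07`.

[3+:5] opcode=1 & 0x1f = 0x1; word=0x08
[0+:3] prio=2 & 0x7 = 0x2; word=0x0a
word = 0x0a → big-endian bytes:
  [0]=0x0a

0a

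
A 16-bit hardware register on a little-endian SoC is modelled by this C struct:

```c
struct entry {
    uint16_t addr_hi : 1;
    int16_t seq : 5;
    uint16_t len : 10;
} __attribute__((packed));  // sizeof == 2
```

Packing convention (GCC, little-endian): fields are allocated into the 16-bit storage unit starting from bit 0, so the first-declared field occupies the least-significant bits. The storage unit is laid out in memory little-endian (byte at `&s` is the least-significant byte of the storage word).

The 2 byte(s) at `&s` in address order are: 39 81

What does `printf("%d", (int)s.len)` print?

[0]=0x39 [1]=0x81 (little-endian) → word 0x8139
addr_hi [0+:1] = (word>>0) & 0x1 = 1
seq [1+:5] = (word>>1) & 0x1f = 28
len [6+:10] = (word>>6) & 0x3ff = 516  ←

516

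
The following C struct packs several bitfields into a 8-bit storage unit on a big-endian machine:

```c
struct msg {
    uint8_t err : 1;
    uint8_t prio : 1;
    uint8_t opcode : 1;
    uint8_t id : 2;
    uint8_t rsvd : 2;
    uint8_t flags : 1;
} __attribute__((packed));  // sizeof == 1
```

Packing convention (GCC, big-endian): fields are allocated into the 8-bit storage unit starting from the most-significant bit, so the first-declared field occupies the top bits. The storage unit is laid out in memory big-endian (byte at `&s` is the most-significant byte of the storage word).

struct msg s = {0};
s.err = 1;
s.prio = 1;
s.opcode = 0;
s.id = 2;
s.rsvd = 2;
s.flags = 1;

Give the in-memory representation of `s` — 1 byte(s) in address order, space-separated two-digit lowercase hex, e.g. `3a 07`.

d5

err (1b) val=1 bits=0x1 at bit 7: 0x80
prio (1b) val=1 bits=0x1 at bit 6: 0xc0
opcode (1b) val=0 bits=0x0 at bit 5: 0xc0
id (2b) val=2 bits=0x2 at bit 3: 0xd0
rsvd (2b) val=2 bits=0x2 at bit 1: 0xd4
flags (1b) val=1 bits=0x1 at bit 0: 0xd5
word = 0xd5 → big-endian bytes:
  [0]=0xd5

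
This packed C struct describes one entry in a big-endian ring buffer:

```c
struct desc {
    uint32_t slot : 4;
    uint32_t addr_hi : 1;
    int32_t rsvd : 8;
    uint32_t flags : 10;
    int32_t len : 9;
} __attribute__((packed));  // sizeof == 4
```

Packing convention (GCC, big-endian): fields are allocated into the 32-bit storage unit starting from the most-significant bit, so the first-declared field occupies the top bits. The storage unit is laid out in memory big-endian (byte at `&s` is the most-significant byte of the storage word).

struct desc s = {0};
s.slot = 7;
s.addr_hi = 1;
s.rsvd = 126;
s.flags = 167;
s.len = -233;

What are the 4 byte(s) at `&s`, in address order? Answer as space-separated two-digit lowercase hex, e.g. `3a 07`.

slot:4 = 7 → 0x7 << 28 → word 0x70000000
addr_hi:1 = 1 → 0x1 << 27 → word 0x78000000
rsvd:8 = 126 → 0x7e << 19 → word 0x7bf00000
flags:10 = 167 → 0xa7 << 9 → word 0x7bf14e00
len:9 = -233 → 0x117 << 0 → word 0x7bf14f17
word = 0x7bf14f17 → big-endian bytes:
  [0]=0x7b  [1]=0xf1  [2]=0x4f  [3]=0x17

7b f1 4f 17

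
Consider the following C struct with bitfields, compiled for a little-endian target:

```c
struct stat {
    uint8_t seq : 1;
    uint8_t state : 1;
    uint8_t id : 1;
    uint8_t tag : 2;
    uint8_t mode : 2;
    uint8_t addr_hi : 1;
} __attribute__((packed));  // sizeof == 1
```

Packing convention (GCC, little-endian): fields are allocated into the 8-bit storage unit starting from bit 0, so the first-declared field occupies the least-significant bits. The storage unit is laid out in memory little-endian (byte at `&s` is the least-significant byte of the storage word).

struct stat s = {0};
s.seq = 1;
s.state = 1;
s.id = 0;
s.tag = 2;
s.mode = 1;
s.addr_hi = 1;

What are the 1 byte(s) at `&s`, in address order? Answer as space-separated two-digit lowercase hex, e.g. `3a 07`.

seq:1 = 1 → 0x1 << 0 → word 0x01
state:1 = 1 → 0x1 << 1 → word 0x03
id:1 = 0 → 0x0 << 2 → word 0x03
tag:2 = 2 → 0x2 << 3 → word 0x13
mode:2 = 1 → 0x1 << 5 → word 0x33
addr_hi:1 = 1 → 0x1 << 7 → word 0xb3
word = 0xb3 → little-endian bytes:
  [0]=0xb3

b3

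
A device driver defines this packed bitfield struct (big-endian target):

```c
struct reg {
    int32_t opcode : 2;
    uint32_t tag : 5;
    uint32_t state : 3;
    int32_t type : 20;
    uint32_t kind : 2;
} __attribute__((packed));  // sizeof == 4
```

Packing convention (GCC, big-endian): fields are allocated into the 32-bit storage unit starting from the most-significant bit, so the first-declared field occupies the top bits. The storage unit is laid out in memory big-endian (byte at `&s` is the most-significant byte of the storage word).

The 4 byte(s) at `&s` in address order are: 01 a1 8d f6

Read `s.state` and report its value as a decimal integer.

6

[0]=0x01 [1]=0xa1 [2]=0x8d [3]=0xf6 (big-endian) → word 0x01a18df6
opcode:2 @ bit 30 → (0x01a18df6>>30)&0x3 = 0x0
tag:5 @ bit 25 → (0x01a18df6>>25)&0x1f = 0x0
state:3 @ bit 22 → (0x01a18df6>>22)&0x7 = 0x6  ←
type:20 @ bit 2 → (0x01a18df6>>2)&0xfffff = 0x8637d
kind:2 @ bit 0 → (0x01a18df6>>0)&0x3 = 0x2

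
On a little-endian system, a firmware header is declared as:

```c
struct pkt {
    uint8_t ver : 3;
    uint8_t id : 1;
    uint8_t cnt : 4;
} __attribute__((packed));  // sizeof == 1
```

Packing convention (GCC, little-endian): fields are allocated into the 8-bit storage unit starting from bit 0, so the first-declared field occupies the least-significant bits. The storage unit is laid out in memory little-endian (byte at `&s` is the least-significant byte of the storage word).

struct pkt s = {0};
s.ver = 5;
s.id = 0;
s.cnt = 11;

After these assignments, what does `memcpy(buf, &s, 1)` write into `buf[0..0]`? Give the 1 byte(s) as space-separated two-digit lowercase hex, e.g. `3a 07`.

b5

ver:3 = 5 → 0x5 << 0 → word 0x05
id:1 = 0 → 0x0 << 3 → word 0x05
cnt:4 = 11 → 0xb << 4 → word 0xb5
word = 0xb5 → little-endian bytes:
  [0]=0xb5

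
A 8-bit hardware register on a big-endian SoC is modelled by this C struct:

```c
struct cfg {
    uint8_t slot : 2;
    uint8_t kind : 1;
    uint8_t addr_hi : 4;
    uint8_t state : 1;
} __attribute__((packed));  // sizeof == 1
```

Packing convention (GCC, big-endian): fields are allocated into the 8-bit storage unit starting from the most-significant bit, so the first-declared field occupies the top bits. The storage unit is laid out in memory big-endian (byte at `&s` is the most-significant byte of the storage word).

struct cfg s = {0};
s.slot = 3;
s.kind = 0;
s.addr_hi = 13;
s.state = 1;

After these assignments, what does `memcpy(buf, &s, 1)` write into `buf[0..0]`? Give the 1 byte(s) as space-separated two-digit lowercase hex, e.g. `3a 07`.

slot (2b) val=3 bits=0x3 at bit 6: 0xc0
kind (1b) val=0 bits=0x0 at bit 5: 0xc0
addr_hi (4b) val=13 bits=0xd at bit 1: 0xda
state (1b) val=1 bits=0x1 at bit 0: 0xdb
word = 0xdb → big-endian bytes:
  [0]=0xdb

db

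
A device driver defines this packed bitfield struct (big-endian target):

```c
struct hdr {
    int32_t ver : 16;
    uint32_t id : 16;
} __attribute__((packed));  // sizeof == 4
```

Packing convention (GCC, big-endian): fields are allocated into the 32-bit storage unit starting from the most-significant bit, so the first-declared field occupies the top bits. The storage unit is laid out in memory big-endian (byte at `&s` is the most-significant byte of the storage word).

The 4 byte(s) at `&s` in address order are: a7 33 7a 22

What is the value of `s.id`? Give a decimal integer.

31266

[0]=0xa7 [1]=0x33 [2]=0x7a [3]=0x22 (big-endian) → word 0xa7337a22
ver:16 @ bit 16 → (0xa7337a22>>16)&0xffff = 0xa733
id:16 @ bit 0 → (0xa7337a22>>0)&0xffff = 0x7a22  ←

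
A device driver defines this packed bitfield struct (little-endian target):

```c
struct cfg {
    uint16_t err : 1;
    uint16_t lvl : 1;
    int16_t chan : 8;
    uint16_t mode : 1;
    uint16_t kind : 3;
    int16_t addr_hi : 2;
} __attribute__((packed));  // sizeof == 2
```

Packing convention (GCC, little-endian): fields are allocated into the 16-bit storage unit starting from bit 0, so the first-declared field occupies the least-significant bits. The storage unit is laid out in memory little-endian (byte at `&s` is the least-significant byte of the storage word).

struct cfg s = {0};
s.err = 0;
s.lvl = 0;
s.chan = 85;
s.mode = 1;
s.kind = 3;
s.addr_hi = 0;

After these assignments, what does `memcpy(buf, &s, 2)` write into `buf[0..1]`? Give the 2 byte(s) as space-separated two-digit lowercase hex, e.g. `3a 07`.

54 1d

[0+:1] err=0 & 0x1 = 0x0; word=0x0000
[1+:1] lvl=0 & 0x1 = 0x0; word=0x0000
[2+:8] chan=85 & 0xff = 0x55; word=0x0154
[10+:1] mode=1 & 0x1 = 0x1; word=0x0554
[11+:3] kind=3 & 0x7 = 0x3; word=0x1d54
[14+:2] addr_hi=0 & 0x3 = 0x0; word=0x1d54
word = 0x1d54 → little-endian bytes:
  [0]=0x54  [1]=0x1d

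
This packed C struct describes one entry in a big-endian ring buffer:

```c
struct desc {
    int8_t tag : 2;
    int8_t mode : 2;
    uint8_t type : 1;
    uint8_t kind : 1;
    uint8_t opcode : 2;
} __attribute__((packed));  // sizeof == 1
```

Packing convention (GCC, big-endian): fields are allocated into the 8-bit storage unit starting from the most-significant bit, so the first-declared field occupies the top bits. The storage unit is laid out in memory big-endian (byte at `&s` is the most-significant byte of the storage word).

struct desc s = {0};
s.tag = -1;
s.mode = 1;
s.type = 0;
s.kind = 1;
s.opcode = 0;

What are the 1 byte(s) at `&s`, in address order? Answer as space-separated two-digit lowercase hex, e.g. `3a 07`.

d4

[6+:2] tag=-1 & 0x3 = 0x3; word=0xc0
[4+:2] mode=1 & 0x3 = 0x1; word=0xd0
[3+:1] type=0 & 0x1 = 0x0; word=0xd0
[2+:1] kind=1 & 0x1 = 0x1; word=0xd4
[0+:2] opcode=0 & 0x3 = 0x0; word=0xd4
word = 0xd4 → big-endian bytes:
  [0]=0xd4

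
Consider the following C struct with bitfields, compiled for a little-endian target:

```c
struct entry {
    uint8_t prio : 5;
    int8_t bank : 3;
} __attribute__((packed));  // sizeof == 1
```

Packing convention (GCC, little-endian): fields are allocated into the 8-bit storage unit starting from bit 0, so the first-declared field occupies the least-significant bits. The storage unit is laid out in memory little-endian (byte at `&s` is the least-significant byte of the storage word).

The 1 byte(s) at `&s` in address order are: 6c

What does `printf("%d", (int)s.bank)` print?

3

[0]=0x6c (little-endian) → word 0x6c
prio:5 @ bit 0 → (0x6c>>0)&0x1f = 0xc
bank:3 @ bit 5 → (0x6c>>5)&0x7 = 0x3  ←
bank signed 3b, MSB=0: value = 3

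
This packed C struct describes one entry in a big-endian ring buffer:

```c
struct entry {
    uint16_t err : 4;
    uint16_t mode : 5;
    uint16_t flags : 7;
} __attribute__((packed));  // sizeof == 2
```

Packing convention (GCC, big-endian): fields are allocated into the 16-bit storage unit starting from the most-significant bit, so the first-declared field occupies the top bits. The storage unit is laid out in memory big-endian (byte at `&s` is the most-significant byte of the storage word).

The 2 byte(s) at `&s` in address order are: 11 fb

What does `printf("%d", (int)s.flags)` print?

123

[0]=0x11 [1]=0xfb (big-endian) → word 0x11fb
err [12+:4] = (word>>12) & 0xf = 1
mode [7+:5] = (word>>7) & 0x1f = 3
flags [0+:7] = (word>>0) & 0x7f = 123  ←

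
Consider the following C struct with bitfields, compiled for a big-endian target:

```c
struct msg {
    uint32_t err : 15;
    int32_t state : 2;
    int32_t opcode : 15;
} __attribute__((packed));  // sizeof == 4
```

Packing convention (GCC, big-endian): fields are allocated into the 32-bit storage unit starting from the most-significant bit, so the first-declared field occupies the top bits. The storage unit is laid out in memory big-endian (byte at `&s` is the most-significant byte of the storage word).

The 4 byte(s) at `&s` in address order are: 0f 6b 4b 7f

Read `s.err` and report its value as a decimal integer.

[0]=0x0f [1]=0x6b [2]=0x4b [3]=0x7f (big-endian) → word 0x0f6b4b7f
err [17+:15] = (word>>17) & 0x7fff = 1973  ←
state [15+:2] = (word>>15) & 0x3 = 2
opcode [0+:15] = (word>>0) & 0x7fff = 19327

1973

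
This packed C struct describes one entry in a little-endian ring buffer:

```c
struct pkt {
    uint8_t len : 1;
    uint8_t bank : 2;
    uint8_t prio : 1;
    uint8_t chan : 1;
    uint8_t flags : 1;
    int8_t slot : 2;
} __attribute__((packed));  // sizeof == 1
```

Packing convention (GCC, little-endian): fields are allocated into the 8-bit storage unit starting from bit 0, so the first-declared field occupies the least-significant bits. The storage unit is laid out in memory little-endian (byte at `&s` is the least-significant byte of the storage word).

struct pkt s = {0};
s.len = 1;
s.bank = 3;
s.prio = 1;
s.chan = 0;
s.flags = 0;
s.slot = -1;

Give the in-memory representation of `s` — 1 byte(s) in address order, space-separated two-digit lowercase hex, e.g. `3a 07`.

cf

len (1b) val=1 bits=0x1 at bit 0: 0x01
bank (2b) val=3 bits=0x3 at bit 1: 0x07
prio (1b) val=1 bits=0x1 at bit 3: 0x0f
chan (1b) val=0 bits=0x0 at bit 4: 0x0f
flags (1b) val=0 bits=0x0 at bit 5: 0x0f
slot (2b) val=-1 bits=0x3 at bit 6: 0xcf
word = 0xcf → little-endian bytes:
  [0]=0xcf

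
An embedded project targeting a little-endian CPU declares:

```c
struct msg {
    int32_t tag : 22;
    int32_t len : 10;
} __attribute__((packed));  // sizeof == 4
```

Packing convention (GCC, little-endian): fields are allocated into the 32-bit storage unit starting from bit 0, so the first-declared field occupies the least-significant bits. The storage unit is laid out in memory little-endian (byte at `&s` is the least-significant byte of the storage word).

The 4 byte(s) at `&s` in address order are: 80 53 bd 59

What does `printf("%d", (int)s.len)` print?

358

[0]=0x80 [1]=0x53 [2]=0xbd [3]=0x59 (little-endian) → word 0x59bd5380
tag:22 @ bit 0 → (0x59bd5380>>0)&0x3fffff = 0x3d5380
len:10 @ bit 22 → (0x59bd5380>>22)&0x3ff = 0x166  ←
len signed 10b, MSB=0: value = 358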